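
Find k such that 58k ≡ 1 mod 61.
Since 61 is prime, by Fermat 58^(-1) ≡ 58^{59} ≡ 20 mod 61. Verify: 58 × 20 = 1160 ≡ 1 mod 61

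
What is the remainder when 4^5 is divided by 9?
By repeated squaring mod 9: 4^{1}≡4, 4^{2}≡7, 4^{4}≡4. Then 4^{5} = 4^{4+1} ≡ 4 × 4 ≡ 7 mod 9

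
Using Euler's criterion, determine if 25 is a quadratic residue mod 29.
By Euler's criterion: 25^{14} ≡ 1 mod 29. Since this equals 1, 25 is a QR.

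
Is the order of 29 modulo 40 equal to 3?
Powers of 29 mod 40: 29^1≡29, 29^2≡1. Already 29^2≡1, so the order is 2 < 3. No, the actual order is 2.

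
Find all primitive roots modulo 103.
There are φ(102) = 32 primitive roots mod 103: {5, 6, 11, 12, 20, 21, 35, 40, 43, 44, 45, 48, 51, 53, 54, 62, 65, 67, 70, 71, 74, 75, 77, 78, 84, 85, 86, 87, 88, 96, 99, 101}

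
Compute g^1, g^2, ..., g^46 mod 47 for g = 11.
11^1, 11^2, ..., 11^{46} mod 47: [11, 27, 15, 24, 29, 37, 31, 12, 38, 42, 39, 6, 19, 21, 43, 3, 33, 34, 45, 25, 40, 17, 46, 36, 20, 32, 23, 18, 10, 16, 35, 9, 5, 8, 41, 28, 26, 4, 44, 14, 13, 2, 22, 7, 30, 1]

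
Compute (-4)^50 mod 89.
By repeated squaring (mod 89): (-4)^{1}≡85, (-4)^{2}≡16, (-4)^{4}≡78, (-4)^{8}≡32, (-4)^{16}≡45, (-4)^{32}≡67. Then (-4)^{50} = (-4)^{32+16+2} ≡ 67 × 45 × 16 ≡ 2 (mod 89)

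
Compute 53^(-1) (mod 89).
Since 89 is prime, by Fermat 53^(-1) ≡ 53^{87} ≡ 42 (mod 89). Verify: 53 × 42 = 2226 ≡ 1 (mod 89)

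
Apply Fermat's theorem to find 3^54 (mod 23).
By Fermat: 3^{22} ≡ 1 (mod 23). 54 = 2×22 + 10. So 3^{54} ≡ 3^{10} ≡ 8 (mod 23)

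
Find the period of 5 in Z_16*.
Powers of 5 mod 16: 5^1≡5, 5^2≡9, 5^3≡13, 5^4≡1. So the order of 5 is 4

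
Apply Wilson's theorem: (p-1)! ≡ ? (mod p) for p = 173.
By Wilson's theorem, (172)! ≡ -1 ≡ 172 mod 173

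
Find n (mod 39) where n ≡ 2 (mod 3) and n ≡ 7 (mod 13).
M = 3 × 13 = 39. M₁ = 13, y₁ ≡ 1 (mod 3). M₂ = 3, y₂ ≡ 9 (mod 13). n = 2×13×1 + 7×3×9 ≡ 20 (mod 39)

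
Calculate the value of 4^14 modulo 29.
By repeated squaring (mod 29): 4^{1}≡4, 4^{2}≡16, 4^{4}≡24, 4^{8}≡25. Then 4^{14} = 4^{8+4+2} ≡ 25 × 24 × 16 ≡ 1 (mod 29)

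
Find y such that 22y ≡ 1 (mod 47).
Since 47 is prime, by Fermat 22^(-1) ≡ 22^{45} ≡ 15 (mod 47). Verify: 22 × 15 = 330 ≡ 1 (mod 47)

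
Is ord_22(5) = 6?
Powers of 5 mod 22: 5^1≡5, 5^2≡3, 5^3≡15, 5^4≡9, 5^5≡1. Already 5^5≡1, so the order is 5 < 6. No, the actual order is 5.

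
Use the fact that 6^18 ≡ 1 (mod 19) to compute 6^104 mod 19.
By Fermat: 6^{18} ≡ 1 (mod 19). 104 = 5×18 + 14. So 6^{104} ≡ 6^{14} ≡ 5 (mod 19)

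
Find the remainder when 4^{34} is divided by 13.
By Fermat: 4^{12} ≡ 1 mod 13. 34 = 2×12 + 10. So 4^{34} ≡ 4^{10} ≡ 9 mod 13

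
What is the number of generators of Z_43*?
A prime p has φ(p-1) primitive roots; here φ(42) = 12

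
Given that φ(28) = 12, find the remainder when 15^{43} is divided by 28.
By Euler: 15^{12} ≡ 1 mod 28 since gcd(15, 28) = 1. 43 = 3×12 + 7. So 15^{43} ≡ 15^{7} ≡ 15 mod 28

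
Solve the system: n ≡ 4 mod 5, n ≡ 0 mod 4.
M = 5 × 4 = 20. M₁ = 4, y₁ ≡ 4 mod 5. M₂ = 5, y₂ ≡ 1 mod 4. n = 4×4×4 + 0×5×1 ≡ 4 mod 20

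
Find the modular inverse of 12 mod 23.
Since 23 is prime, by Fermat 12^(-1) ≡ 12^{21} ≡ 2 (mod 23). Verify: 12 × 2 = 24 ≡ 1 (mod 23)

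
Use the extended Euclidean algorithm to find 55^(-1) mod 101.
Extended GCD: 55(-11) + 101(6) = 1. So 55^(-1) ≡ -11 ≡ 90 (mod 101). Verify: 55 × 90 = 4950 ≡ 1 (mod 101)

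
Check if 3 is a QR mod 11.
By Euler's criterion: 3^{5} ≡ 1 mod 11. Since this equals 1, 3 is a QR.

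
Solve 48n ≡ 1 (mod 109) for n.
Since 109 is prime, by Fermat 48^(-1) ≡ 48^{107} ≡ 25 (mod 109). Verify: 48 × 25 = 1200 ≡ 1 (mod 109)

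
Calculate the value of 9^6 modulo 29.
By repeated squaring (mod 29): 9^{1}≡9, 9^{2}≡23, 9^{4}≡7. Then 9^{6} = 9^{4+2} ≡ 7 × 23 ≡ 16 (mod 29)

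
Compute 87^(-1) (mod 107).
Since 107 is prime, by Fermat 87^(-1) ≡ 87^{105} ≡ 16 (mod 107). Verify: 87 × 16 = 1392 ≡ 1 (mod 107)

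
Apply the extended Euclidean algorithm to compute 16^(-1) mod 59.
Extended GCD: 16(-11) + 59(3) = 1. So 16^(-1) ≡ -11 ≡ 48 (mod 59). Verify: 16 × 48 = 768 ≡ 1 (mod 59)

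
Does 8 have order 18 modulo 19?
8^{6} ≡ 1 (mod 19) and 6 < 18, so ord_19(8) = 6 ≠ 18 and 8 is not a primitive root.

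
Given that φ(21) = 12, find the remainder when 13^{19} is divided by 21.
By Euler: 13^{12} ≡ 1 (mod 21) since gcd(13, 21) = 1. 19 = 1×12 + 7. So 13^{19} ≡ 13^{7} ≡ 13 (mod 21)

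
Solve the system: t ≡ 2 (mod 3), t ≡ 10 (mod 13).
M = 3 × 13 = 39. M₁ = 13, y₁ ≡ 1 (mod 3). M₂ = 3, y₂ ≡ 9 (mod 13). t = 2×13×1 + 10×3×9 ≡ 23 (mod 39)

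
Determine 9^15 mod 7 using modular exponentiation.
Using Fermat: 9^{6} ≡ 1 mod 7. 15 ≡ 3 mod 6. So 9^{15} ≡ 9^{3} ≡ 1 mod 7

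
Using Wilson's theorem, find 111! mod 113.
(112)! = (111)! × (112) ≡ -1 (mod 113). So (111)! ≡ -1 × (112)^(-1) ≡ (-1)×(-1) = 1 (mod 113)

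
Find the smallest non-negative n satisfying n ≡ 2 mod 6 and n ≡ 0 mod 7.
M = 6 × 7 = 42. M₁ = 7, y₁ ≡ 1 mod 6. M₂ = 6, y₂ ≡ 6 mod 7. n = 2×7×1 + 0×6×6 ≡ 14 mod 42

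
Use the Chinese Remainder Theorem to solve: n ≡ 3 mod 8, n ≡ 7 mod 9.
M = 8 × 9 = 72. M₁ = 9, y₁ ≡ 1 mod 8. M₂ = 8, y₂ ≡ 8 mod 9. n = 3×9×1 + 7×8×8 ≡ 43 mod 72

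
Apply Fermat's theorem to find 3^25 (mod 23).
By Fermat: 3^{22} ≡ 1 (mod 23). So 3^{25} = 3^{22} · 3^{3} ≡ 3^{3} ≡ 4 (mod 23)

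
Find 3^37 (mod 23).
Using Fermat: 3^{22} ≡ 1 (mod 23). 37 ≡ 15 (mod 22). So 3^{37} ≡ 3^{15} ≡ 12 (mod 23)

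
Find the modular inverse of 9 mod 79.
Since 79 is prime, by Fermat 9^(-1) ≡ 9^{77} ≡ 44 mod 79. Verify: 9 × 44 = 396 ≡ 1 mod 79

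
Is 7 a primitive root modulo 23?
ord_23(7) divides 22. For each prime q|22: 7^{11}≡22, 7^{2}≡3, none ≡ 1. So 7 has order 22 and is a primitive root mod 23.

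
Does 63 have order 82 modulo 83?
63^{41} ≡ 1 mod 83 and 41 < 82, so ord_83(63) = 41 ≠ 82 and 63 is not a primitive root.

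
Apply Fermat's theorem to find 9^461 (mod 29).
By Fermat: 9^{28} ≡ 1 (mod 29). 461 ≡ 13 (mod 28). So 9^{461} ≡ 9^{13} ≡ 13 (mod 29)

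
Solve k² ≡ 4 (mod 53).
The square roots of 4 mod 53 are 51 and 2. Verify: 51² = 2601 ≡ 4 (mod 53)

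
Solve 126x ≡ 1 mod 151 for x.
Since 151 is prime, by Fermat 126^(-1) ≡ 126^{149} ≡ 6 mod 151. Verify: 126 × 6 = 756 ≡ 1 mod 151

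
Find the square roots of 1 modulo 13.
The square roots of 1 mod 13 are 1 and 12. Verify: 1² = 1 ≡ 1 (mod 13)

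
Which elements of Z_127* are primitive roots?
There are φ(126) = 36 primitive roots mod 127: {3, 6, 7, 12, 14, 23, 29, 39, 43, 45, 46, 48, 53, 55, 56, 57, 58, 65, 67, 78, 83, 85, 86, 91, 92, 93, 96, 97, 101, 106, 109, 110, 112, 114, 116, 118}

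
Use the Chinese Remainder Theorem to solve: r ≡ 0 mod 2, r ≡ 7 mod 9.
M = 2 × 9 = 18. M₁ = 9, y₁ ≡ 1 mod 2. M₂ = 2, y₂ ≡ 5 mod 9. r = 0×9×1 + 7×2×5 ≡ 16 mod 18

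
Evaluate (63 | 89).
(63/89) = 63^{44} mod 89 = -1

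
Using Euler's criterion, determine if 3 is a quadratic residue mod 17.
By Euler's criterion: 3^{8} ≡ 16 mod 17. Since this equals -1 (≡ 16), 3 is not a QR.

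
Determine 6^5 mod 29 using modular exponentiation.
By repeated squaring mod 29: 6^{1}≡6, 6^{2}≡7, 6^{4}≡20. Then 6^{5} = 6^{4+1} ≡ 20 × 6 ≡ 4 mod 29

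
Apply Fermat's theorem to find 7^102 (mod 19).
By Fermat: 7^{18} ≡ 1 (mod 19). 102 = 5×18 + 12. So 7^{102} ≡ 7^{12} ≡ 1 (mod 19)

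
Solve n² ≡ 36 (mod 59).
The square roots of 36 mod 59 are 53 and 6. Verify: 53² = 2809 ≡ 36 (mod 59)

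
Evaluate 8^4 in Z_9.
8^{4} = 4096 ≡ 1 mod 9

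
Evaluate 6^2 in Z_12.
6^{2} = 36 ≡ 0 (mod 12)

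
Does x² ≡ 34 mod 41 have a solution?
By Euler's criterion: 34^{20} ≡ 40 mod 41. Since this equals -1 (≡ 40), 34 is not a QR.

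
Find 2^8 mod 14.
By repeated squaring mod 14: 2^{1}≡2, 2^{2}≡4, 2^{4}≡2, 2^{8}≡4. So 2^{8} ≡ 4 mod 14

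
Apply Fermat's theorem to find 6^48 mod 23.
By Fermat: 6^{22} ≡ 1 mod 23. 48 = 2×22 + 4. So 6^{48} ≡ 6^{4} ≡ 8 mod 23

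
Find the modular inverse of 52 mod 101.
Since 101 is prime, by Fermat 52^(-1) ≡ 52^{99} ≡ 68 (mod 101). Verify: 52 × 68 = 3536 ≡ 1 (mod 101)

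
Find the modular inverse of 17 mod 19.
Since 19 is prime, by Fermat 17^(-1) ≡ 17^{17} ≡ 9 (mod 19). Verify: 17 × 9 = 153 ≡ 1 (mod 19)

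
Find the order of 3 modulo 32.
Powers of 3 mod 32: 3^1≡3, 3^2≡9, 3^3≡27, 3^4≡17, 3^5≡19, 3^6≡25, 3^7≡11, 3^8≡1. ord_32(3) = 8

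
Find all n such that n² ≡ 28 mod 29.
The square roots of 28 mod 29 are 12 and 17. Verify: 12² = 144 ≡ 28 mod 29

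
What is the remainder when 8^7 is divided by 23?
By repeated squaring mod 23: 8^{1}≡8, 8^{2}≡18, 8^{4}≡2. Then 8^{7} = 8^{4+2+1} ≡ 2 × 18 × 8 ≡ 12 mod 23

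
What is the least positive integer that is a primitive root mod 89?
g = 3. Powers: [3, 9, 27, 81, 65, 17, ...] generates all 88 non-zero residues.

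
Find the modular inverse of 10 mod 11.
Since 11 is prime, by Fermat 10^(-1) ≡ 10^{9} ≡ 10 mod 11. Verify: 10 × 10 = 100 ≡ 1 mod 11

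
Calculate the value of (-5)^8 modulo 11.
By repeated squaring mod 11: (-5)^{1}≡6, (-5)^{2}≡3, (-5)^{4}≡9, (-5)^{8}≡4. So (-5)^{8} ≡ 4 mod 11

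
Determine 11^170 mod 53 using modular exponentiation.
Using Fermat: 11^{52} ≡ 1 mod 53. 170 ≡ 14 mod 52. So 11^{170} ≡ 11^{14} ≡ 42 mod 53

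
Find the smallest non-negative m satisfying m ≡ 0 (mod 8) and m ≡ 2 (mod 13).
M = 8 × 13 = 104. M₁ = 13, y₁ ≡ 5 (mod 8). M₂ = 8, y₂ ≡ 5 (mod 13). m = 0×13×5 + 2×8×5 ≡ 80 (mod 104)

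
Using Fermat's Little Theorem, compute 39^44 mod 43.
By Fermat: 39^{42} ≡ 1 mod 43. So 39^{44} = 39^{42} · 39^{2} ≡ 39^{2} ≡ 16 mod 43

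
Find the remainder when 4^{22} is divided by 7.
By Fermat: 4^{6} ≡ 1 mod 7. 22 = 3×6 + 4. So 4^{22} ≡ 4^{4} ≡ 4 mod 7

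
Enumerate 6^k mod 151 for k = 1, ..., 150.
6^1, 6^2, ..., 6^{150} mod 151: [6, 36, 65, 88, 75, 148, 133, 43, 107, 38, 77, 9, 54, 22, 132, 37, 71, 124, 140, 85, 57, 40, 89, 81, 33, 47, 131, 31, 35, 59, 52, 10, 60, 58, 46, 125, 146, 121, 122, 128, 13, 78, 15, 90, 87, 69, 112, 68, 106, 32, 41, 95, 117, 98, 135, 55, 28, 17, 102, 8, 48, 137, 67, 100, 147, 127, 7, 42, 101, 2, 12, 72, 130, 25, 150, 145, 115, 86, 63, 76, 3, 18, 108, 44, 113, 74, 142, 97, 129, 19, 114, 80, 27, 11, 66, 94, 111, 62, 70, 118, 104, 20, 120, 116, 92, 99, 141, 91, 93, 105, 26, 5, 30, 29, 23, 138, 73, 136, 61, 64, 82, 39, 83, 45, 119, 110, 56, 34, 53, 16, 96, 123, 134, 49, 143, 103, 14, 84, 51, 4, 24, 144, 109, 50, 149, 139, 79, 21, 126, 1]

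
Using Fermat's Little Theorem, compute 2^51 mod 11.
By Fermat: 2^{10} ≡ 1 (mod 11). 51 = 5×10 + 1. So 2^{51} ≡ 2^{1} ≡ 2 (mod 11)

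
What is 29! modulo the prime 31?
(30)! = (29)! × (30) ≡ -1 (mod 31). So (29)! ≡ -1 × (30)^(-1) ≡ (-1)×(-1) = 1 (mod 31)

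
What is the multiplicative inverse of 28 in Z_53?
Since 53 is prime, by Fermat 28^(-1) ≡ 28^{51} ≡ 36 mod 53. Verify: 28 × 36 = 1008 ≡ 1 mod 53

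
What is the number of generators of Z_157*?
Number of primitive roots mod 157 = φ(p-1) = φ(156) = 48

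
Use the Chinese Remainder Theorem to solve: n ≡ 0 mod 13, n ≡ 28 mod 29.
M = 13 × 29 = 377. M₁ = 29, y₁ ≡ 9 mod 13. M₂ = 13, y₂ ≡ 9 mod 29. n = 0×29×9 + 28×13×9 ≡ 260 mod 377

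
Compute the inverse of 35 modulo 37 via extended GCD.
Extended GCD: 35(18) + 37(-17) = 1. So 35^(-1) ≡ 18 mod 37. Verify: 35 × 18 = 630 ≡ 1 mod 37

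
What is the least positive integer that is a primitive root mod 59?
g = 2. For each prime q|58: 2^{29}≡58, 2^{2}≡4, none ≡ 1, so ord_59(2) = 58 and 2 is a primitive root.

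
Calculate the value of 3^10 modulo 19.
By repeated squaring (mod 19): 3^{1}≡3, 3^{2}≡9, 3^{4}≡5, 3^{8}≡6. Then 3^{10} = 3^{8+2} ≡ 6 × 9 ≡ 16 (mod 19)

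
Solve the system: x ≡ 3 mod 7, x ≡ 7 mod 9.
M = 7 × 9 = 63. M₁ = 9, y₁ ≡ 4 mod 7. M₂ = 7, y₂ ≡ 4 mod 9. x = 3×9×4 + 7×7×4 ≡ 52 mod 63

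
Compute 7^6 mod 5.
Using Fermat: 7^{4} ≡ 1 mod 5. 6 ≡ 2 mod 4. So 7^{6} ≡ 7^{2} ≡ 4 mod 5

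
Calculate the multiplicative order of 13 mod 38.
Powers of 13 mod 38: 13^1≡13, 13^2≡17, 13^3≡31, 13^4≡23, 13^5≡33, 13^6≡11, 13^7≡29, 13^8≡35, 13^9≡37, 13^10≡25, 13^11≡21, 13^12≡7, 13^13≡15, 13^14≡5, 13^15≡27, 13^16≡9, 13^17≡3, 13^18≡1. ord_38(13) = 18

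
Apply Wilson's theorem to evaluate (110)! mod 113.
(112)! = (110)! × (111) × (112) ≡ -1 mod 113. So (110)! ≡ -1 × [(112)(111)]^(-1) ≡ 56 mod 113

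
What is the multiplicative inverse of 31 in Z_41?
Since 41 is prime, by Fermat 31^(-1) ≡ 31^{39} ≡ 4 (mod 41). Verify: 31 × 4 = 124 ≡ 1 (mod 41)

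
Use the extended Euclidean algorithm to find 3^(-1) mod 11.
Extended GCD: 3(4) + 11(-1) = 1. So 3^(-1) ≡ 4 (mod 11). Verify: 3 × 4 = 12 ≡ 1 (mod 11)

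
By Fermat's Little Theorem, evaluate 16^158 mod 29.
By Fermat: 16^{28} ≡ 1 (mod 29). 158 = 5×28 + 18. So 16^{158} ≡ 16^{18} ≡ 25 (mod 29)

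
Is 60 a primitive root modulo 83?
ord_83(60) divides 82. For each prime q|82: 60^{41}≡82, 60^{2}≡31, none ≡ 1. So 60 has order 82 and is a primitive root mod 83.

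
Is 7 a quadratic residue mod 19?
By Euler's criterion: 7^{9} ≡ 1 mod 19. Since this equals 1, 7 is a QR.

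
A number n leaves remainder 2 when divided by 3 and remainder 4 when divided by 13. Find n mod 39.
M = 3 × 13 = 39. M₁ = 13, y₁ ≡ 1 mod 3. M₂ = 3, y₂ ≡ 9 mod 13. n = 2×13×1 + 4×3×9 ≡ 17 mod 39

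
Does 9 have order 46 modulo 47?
9^{23} ≡ 1 (mod 47) and 23 < 46, so ord_47(9) = 23 ≠ 46 and 9 is not a primitive root.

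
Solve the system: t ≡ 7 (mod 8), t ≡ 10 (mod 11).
M = 8 × 11 = 88. M₁ = 11, y₁ ≡ 3 (mod 8). M₂ = 8, y₂ ≡ 7 (mod 11). t = 7×11×3 + 10×8×7 ≡ 87 (mod 88)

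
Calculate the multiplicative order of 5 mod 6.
Powers of 5 mod 6: 5^1≡5, 5^2≡1. ord_6(5) = 2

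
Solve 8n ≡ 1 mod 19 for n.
Since 19 is prime, by Fermat 8^(-1) ≡ 8^{17} ≡ 12 mod 19. Verify: 8 × 12 = 96 ≡ 1 mod 19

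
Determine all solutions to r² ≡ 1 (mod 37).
The square roots of 1 mod 37 are 1 and 36. Verify: 1² = 1 ≡ 1 (mod 37)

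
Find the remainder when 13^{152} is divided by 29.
By Fermat: 13^{28} ≡ 1 (mod 29). 152 = 5×28 + 12. So 13^{152} ≡ 13^{12} ≡ 23 (mod 29)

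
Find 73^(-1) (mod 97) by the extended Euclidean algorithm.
Extended GCD: 73(4) + 97(-3) = 1. So 73^(-1) ≡ 4 (mod 97). Verify: 73 × 4 = 292 ≡ 1 (mod 97)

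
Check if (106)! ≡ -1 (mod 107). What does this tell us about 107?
(106)! mod 107 = 106. Since this equals -1 (mod 107), Wilson confirms 107 is prime.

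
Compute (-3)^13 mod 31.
By repeated squaring mod 31: (-3)^{1}≡28, (-3)^{2}≡9, (-3)^{4}≡19, (-3)^{8}≡20. Then (-3)^{13} = (-3)^{8+4+1} ≡ 20 × 19 × 28 ≡ 7 mod 31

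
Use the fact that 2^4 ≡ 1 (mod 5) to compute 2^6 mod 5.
By Fermat: 2^{4} ≡ 1 (mod 5). So 2^{6} = 2^{4} · 2^{2} ≡ 2^{2} ≡ 4 (mod 5)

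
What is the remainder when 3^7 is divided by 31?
By repeated squaring mod 31: 3^{1}≡3, 3^{2}≡9, 3^{4}≡19. Then 3^{7} = 3^{4+2+1} ≡ 19 × 9 × 3 ≡ 17 mod 31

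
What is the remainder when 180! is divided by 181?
By Wilson's theorem, (180)! ≡ -1 ≡ 180 mod 181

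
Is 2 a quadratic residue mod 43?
By Euler's criterion: 2^{21} ≡ 42 (mod 43). Since this equals -1 (≡ 42), 2 is not a QR.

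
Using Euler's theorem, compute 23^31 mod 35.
By Euler: 23^{24} ≡ 1 (mod 35) since gcd(23, 35) = 1. 31 = 1×24 + 7. So 23^{31} ≡ 23^{7} ≡ 2 (mod 35)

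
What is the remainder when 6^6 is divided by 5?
Using Fermat: 6^{4} ≡ 1 (mod 5). 6 ≡ 2 (mod 4). So 6^{6} ≡ 6^{2} ≡ 1 (mod 5)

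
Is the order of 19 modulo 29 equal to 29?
Powers of 19 mod 29: 19^1≡19, 19^2≡13, 19^3≡15, 19^4≡24, 19^5≡21, 19^6≡22, 19^7≡12, 19^8≡25, 19^9≡11, 19^10≡6, 19^11≡27, 19^12≡20, 19^13≡3, 19^14≡28, 19^15≡10, 19^16≡16, 19^17≡14, 19^18≡5, 19^19≡8, 19^20≡7, 19^21≡17, 19^22≡4, 19^23≡18, 19^24≡23, 19^25≡2, 19^26≡9, 19^27≡26, 19^28≡1. Already 19^28≡1, so the order is 28 < 29. No, the actual order is 28.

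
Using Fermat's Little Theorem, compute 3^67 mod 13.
By Fermat: 3^{12} ≡ 1 (mod 13). 67 = 5×12 + 7. So 3^{67} ≡ 3^{7} ≡ 3 (mod 13)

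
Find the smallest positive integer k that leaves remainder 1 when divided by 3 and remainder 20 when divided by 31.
M = 3 × 31 = 93. M₁ = 31, y₁ ≡ 1 (mod 3). M₂ = 3, y₂ ≡ 21 (mod 31). k = 1×31×1 + 20×3×21 ≡ 82 (mod 93)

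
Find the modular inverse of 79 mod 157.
Since 157 is prime, by Fermat 79^(-1) ≡ 79^{155} ≡ 2 mod 157. Verify: 79 × 2 = 158 ≡ 1 mod 157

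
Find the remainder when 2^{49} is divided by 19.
By Fermat: 2^{18} ≡ 1 mod 19. 49 = 2×18 + 13. So 2^{49} ≡ 2^{13} ≡ 3 mod 19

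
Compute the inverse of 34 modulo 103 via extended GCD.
Extended GCD: 34(-3) + 103(1) = 1. So 34^(-1) ≡ -3 ≡ 100 mod 103. Verify: 34 × 100 = 3400 ≡ 1 mod 103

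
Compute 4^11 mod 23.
By repeated squaring (mod 23): 4^{1}≡4, 4^{2}≡16, 4^{4}≡3, 4^{8}≡9. Then 4^{11} = 4^{8+2+1} ≡ 9 × 16 × 4 ≡ 1 (mod 23)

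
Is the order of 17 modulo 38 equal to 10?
Powers of 17 mod 38: 17^1≡17, 17^2≡23, 17^3≡11, 17^4≡35, 17^5≡25, 17^6≡7, 17^7≡5, 17^8≡9, 17^9≡1. Already 17^9≡1, so the order is 9 < 10. No, the actual order is 9.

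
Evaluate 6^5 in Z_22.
By repeated squaring mod 22: 6^{1}≡6, 6^{2}≡14, 6^{4}≡20. Then 6^{5} = 6^{4+1} ≡ 20 × 6 ≡ 10 mod 22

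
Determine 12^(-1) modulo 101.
Since 101 is prime, by Fermat 12^(-1) ≡ 12^{99} ≡ 59 mod 101. Verify: 12 × 59 = 708 ≡ 1 mod 101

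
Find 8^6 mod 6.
By repeated squaring mod 6: 8^{1}≡2, 8^{2}≡4, 8^{4}≡4. Then 8^{6} = 8^{4+2} ≡ 4 × 4 ≡ 4 mod 6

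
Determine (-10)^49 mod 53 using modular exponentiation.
By repeated squaring mod 53: (-10)^{1}≡43, (-10)^{2}≡47, (-10)^{4}≡36, (-10)^{8}≡24, (-10)^{16}≡46, (-10)^{32}≡49. Then (-10)^{49} = (-10)^{32+16+1} ≡ 49 × 46 × 43 ≡ 38 mod 53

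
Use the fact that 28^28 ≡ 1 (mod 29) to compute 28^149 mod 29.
By Fermat: 28^{28} ≡ 1 (mod 29). 149 = 5×28 + 9. So 28^{149} ≡ 28^{9} ≡ 28 (mod 29)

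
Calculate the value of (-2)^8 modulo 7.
Using Fermat: (-2)^{6} ≡ 1 (mod 7). 8 ≡ 2 (mod 6). So (-2)^{8} ≡ (-2)^{2} ≡ 4 (mod 7)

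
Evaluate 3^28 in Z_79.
By repeated squaring (mod 79): 3^{1}≡3, 3^{2}≡9, 3^{4}≡2, 3^{8}≡4, 3^{16}≡16. Then 3^{28} = 3^{16+8+4} ≡ 16 × 4 × 2 ≡ 49 (mod 79)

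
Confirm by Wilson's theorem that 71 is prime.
(70)! mod 71 = 70. Since this equals -1 mod 71, Wilson confirms 71 is prime.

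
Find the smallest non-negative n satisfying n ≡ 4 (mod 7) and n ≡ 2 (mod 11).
M = 7 × 11 = 77. M₁ = 11, y₁ ≡ 2 (mod 7). M₂ = 7, y₂ ≡ 8 (mod 11). n = 4×11×2 + 2×7×8 ≡ 46 (mod 77)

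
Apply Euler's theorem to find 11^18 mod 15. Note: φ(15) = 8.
By Euler: 11^{8} ≡ 1 mod 15 since gcd(11, 15) = 1. 18 = 2×8 + 2. So 11^{18} ≡ 11^{2} ≡ 1 mod 15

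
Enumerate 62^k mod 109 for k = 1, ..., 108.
62^1, 62^2, ..., 62^{108} mod 109: [62, 29, 54, 78, 40, 82, 70, 89, 68, 74, 10, 75, 72, 104, 17, 73, 57, 46, 18, 26, 86, 100, 96, 66, 59, 61, 76, 25, 24, 71, 42, 97, 19, 88, 6, 45, 65, 106, 32, 22, 56, 93, 98, 81, 8, 60, 14, 105, 79, 102, 2, 15, 58, 108, 47, 80, 55, 31, 69, 27, 39, 20, 41, 35, 99, 34, 37, 5, 92, 36, 52, 63, 91, 83, 23, 9, 13, 43, 50, 48, 33, 84, 85, 38, 67, 12, 90, 21, 103, 64, 44, 3, 77, 87, 53, 16, 11, 28, 101, 49, 95, 4, 30, 7, 107, 94, 51, 1]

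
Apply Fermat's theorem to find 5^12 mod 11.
By Fermat: 5^{10} ≡ 1 mod 11. So 5^{12} = 5^{10} · 5^{2} ≡ 5^{2} ≡ 3 mod 11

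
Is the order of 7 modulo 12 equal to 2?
Powers of 7 mod 12: 7^1≡7, 7^2≡1. First k with 7^k≡1 is k=2. Yes, ord_12(7) = 2.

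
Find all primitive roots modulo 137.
There are φ(136) = 64 primitive roots mod 137: {3, 5, 6, 12, 13, 20, 21, 23, 24, 26, 27, 29, 31, 33, 35, 40, 42, 43, 45, 46, 47, 48, 51, 52, 53, 54, 55, 57, 58, 62, 66, 67, 70, 71, 75, 79, 80, 82, 83, 84, 85, 86, 89, 90, 91, 92, 94, 95, 97, 102, 104, 106, 108, 110, 111, 113, 114, 116, 117, 124, 125, 131, 132, 134}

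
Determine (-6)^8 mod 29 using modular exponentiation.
By repeated squaring mod 29: (-6)^{1}≡23, (-6)^{2}≡7, (-6)^{4}≡20, (-6)^{8}≡23. So (-6)^{8} ≡ 23 mod 29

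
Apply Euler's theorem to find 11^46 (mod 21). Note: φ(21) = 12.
By Euler: 11^{12} ≡ 1 (mod 21) since gcd(11, 21) = 1. 46 = 3×12 + 10. So 11^{46} ≡ 11^{10} ≡ 4 (mod 21)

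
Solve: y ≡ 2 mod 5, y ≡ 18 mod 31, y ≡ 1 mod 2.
M = 5 × 31 × 2 = 310. M₁ = 62, y₁ ≡ 3 mod 5. M₂ = 10, y₂ ≡ 28 mod 31. M₃ = 155, y₃ ≡ 1 mod 2. y = 2×62×3 + 18×10×28 + 1×155×1 ≡ 297 mod 310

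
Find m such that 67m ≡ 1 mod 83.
Since 83 is prime, by Fermat 67^(-1) ≡ 67^{81} ≡ 57 mod 83. Verify: 67 × 57 = 3819 ≡ 1 mod 83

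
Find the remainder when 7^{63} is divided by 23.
By Fermat: 7^{22} ≡ 1 (mod 23). 63 = 2×22 + 19. So 7^{63} ≡ 7^{19} ≡ 11 (mod 23)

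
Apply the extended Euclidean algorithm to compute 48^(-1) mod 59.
Extended GCD: 48(16) + 59(-13) = 1. So 48^(-1) ≡ 16 mod 59. Verify: 48 × 16 = 768 ≡ 1 mod 59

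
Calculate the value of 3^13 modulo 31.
By repeated squaring mod 31: 3^{1}≡3, 3^{2}≡9, 3^{4}≡19, 3^{8}≡20. Then 3^{13} = 3^{8+4+1} ≡ 20 × 19 × 3 ≡ 24 mod 31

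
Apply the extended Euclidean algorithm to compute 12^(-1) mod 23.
Extended GCD: 12(2) + 23(-1) = 1. So 12^(-1) ≡ 2 (mod 23). Verify: 12 × 2 = 24 ≡ 1 (mod 23)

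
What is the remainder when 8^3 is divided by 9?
8^{3} = 512 ≡ 8 mod 9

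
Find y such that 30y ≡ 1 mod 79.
Since 79 is prime, by Fermat 30^(-1) ≡ 30^{77} ≡ 29 mod 79. Verify: 30 × 29 = 870 ≡ 1 mod 79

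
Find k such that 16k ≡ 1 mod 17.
Since 17 is prime, by Fermat 16^(-1) ≡ 16^{15} ≡ 16 mod 17. Verify: 16 × 16 = 256 ≡ 1 mod 17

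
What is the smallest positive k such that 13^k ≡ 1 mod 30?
Powers of 13 mod 30: 13^1≡13, 13^2≡19, 13^3≡7, 13^4≡1. So the order of 13 is 4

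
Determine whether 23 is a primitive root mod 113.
ord_113(23) divides 112. For each prime q|112: 23^{56}≡112, 23^{16}≡30, none ≡ 1. So 23 has order 112 and is a primitive root mod 113.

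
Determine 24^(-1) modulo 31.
Since 31 is prime, by Fermat 24^(-1) ≡ 24^{29} ≡ 22 (mod 31). Verify: 24 × 22 = 528 ≡ 1 (mod 31)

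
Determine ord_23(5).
Powers of 5 mod 23: 5^1≡5, 5^2≡2, 5^3≡10, 5^4≡4, 5^5≡20, 5^6≡8, 5^7≡17, 5^8≡16, 5^9≡11, 5^10≡9, 5^11≡22, 5^12≡18, 5^13≡21, 5^14≡13, 5^15≡19, 5^16≡3, 5^17≡15, 5^18≡6, 5^19≡7, 5^20≡12, 5^21≡14, 5^22≡1. So the order of 5 is 22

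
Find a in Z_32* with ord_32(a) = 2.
15 has order 2 mod 32 since 15^{2} ≡ 1 (mod 32) and no smaller power works.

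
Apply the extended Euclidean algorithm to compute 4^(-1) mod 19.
Extended GCD: 4(5) + 19(-1) = 1. So 4^(-1) ≡ 5 mod 19. Verify: 4 × 5 = 20 ≡ 1 mod 19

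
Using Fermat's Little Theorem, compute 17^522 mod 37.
By Fermat: 17^{36} ≡ 1 mod 37. 522 ≡ 18 mod 36. So 17^{522} ≡ 17^{18} ≡ 36 mod 37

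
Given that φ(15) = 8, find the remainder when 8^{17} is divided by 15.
By Euler: 8^{8} ≡ 1 (mod 15) since gcd(8, 15) = 1. 17 = 2×8 + 1. So 8^{17} ≡ 8^{1} ≡ 8 (mod 15)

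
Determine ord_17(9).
Powers of 9 mod 17: 9^1≡9, 9^2≡13, 9^3≡15, 9^4≡16, 9^5≡8, 9^6≡4, 9^7≡2, 9^8≡1. ord_17(9) = 8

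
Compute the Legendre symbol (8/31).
(8/31) = 8^{15} mod 31 = 1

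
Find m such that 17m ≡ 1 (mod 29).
Since 29 is prime, by Fermat 17^(-1) ≡ 17^{27} ≡ 12 (mod 29). Verify: 17 × 12 = 204 ≡ 1 (mod 29)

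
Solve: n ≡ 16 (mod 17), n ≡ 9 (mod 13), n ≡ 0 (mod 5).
M = 17 × 13 × 5 = 1105. M₁ = 65, y₁ ≡ 11 (mod 17). M₂ = 85, y₂ ≡ 2 (mod 13). M₃ = 221, y₃ ≡ 1 (mod 5). n = 16×65×11 + 9×85×2 + 0×221×1 ≡ 815 (mod 1105)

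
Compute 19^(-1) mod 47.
Since 47 is prime, by Fermat 19^(-1) ≡ 19^{45} ≡ 5 mod 47. Verify: 19 × 5 = 95 ≡ 1 mod 47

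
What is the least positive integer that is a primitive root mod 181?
g = 2. Powers: [2, 4, 8, 16, 32, 64, 128, 75, 150, 119, ...] generates all 180 non-zero residues.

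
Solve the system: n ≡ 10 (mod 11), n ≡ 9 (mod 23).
M = 11 × 23 = 253. M₁ = 23, y₁ ≡ 1 (mod 11). M₂ = 11, y₂ ≡ 21 (mod 23). n = 10×23×1 + 9×11×21 ≡ 32 (mod 253)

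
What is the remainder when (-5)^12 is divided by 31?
By repeated squaring mod 31: (-5)^{1}≡26, (-5)^{2}≡25, (-5)^{4}≡5, (-5)^{8}≡25. Then (-5)^{12} = (-5)^{8+4} ≡ 25 × 5 ≡ 1 mod 31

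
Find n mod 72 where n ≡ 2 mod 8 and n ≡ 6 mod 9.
M = 8 × 9 = 72. M₁ = 9, y₁ ≡ 1 mod 8. M₂ = 8, y₂ ≡ 8 mod 9. n = 2×9×1 + 6×8×8 ≡ 42 mod 72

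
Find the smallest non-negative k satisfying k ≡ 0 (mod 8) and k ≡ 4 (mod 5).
M = 8 × 5 = 40. M₁ = 5, y₁ ≡ 5 (mod 8). M₂ = 8, y₂ ≡ 2 (mod 5). k = 0×5×5 + 4×8×2 ≡ 24 (mod 40)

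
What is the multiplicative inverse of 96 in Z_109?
Since 109 is prime, by Fermat 96^(-1) ≡ 96^{107} ≡ 67 mod 109. Verify: 96 × 67 = 6432 ≡ 1 mod 109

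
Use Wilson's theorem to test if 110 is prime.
(109)! mod 110 = 0. Since 0 ≢ -1 mod 110, 110 is not prime.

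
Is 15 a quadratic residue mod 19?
By Euler's criterion: 15^{9} ≡ 18 mod 19. Since this equals -1 (≡ 18), 15 is not a QR.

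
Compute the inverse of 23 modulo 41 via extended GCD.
Extended GCD: 23(-16) + 41(9) = 1. So 23^(-1) ≡ -16 ≡ 25 mod 41. Verify: 23 × 25 = 575 ≡ 1 mod 41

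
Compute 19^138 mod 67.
Using Fermat: 19^{66} ≡ 1 mod 67. 138 ≡ 6 mod 66. So 19^{138} ≡ 19^{6} ≡ 22 mod 67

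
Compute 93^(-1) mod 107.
Since 107 is prime, by Fermat 93^(-1) ≡ 93^{105} ≡ 84 mod 107. Verify: 93 × 84 = 7812 ≡ 1 mod 107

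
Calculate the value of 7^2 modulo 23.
7^{2} = 49 ≡ 3 (mod 23)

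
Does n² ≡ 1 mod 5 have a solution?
By Euler's criterion: 1^{2} ≡ 1 mod 5. Since this equals 1, 1 is a QR.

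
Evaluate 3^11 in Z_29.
By repeated squaring (mod 29): 3^{1}≡3, 3^{2}≡9, 3^{4}≡23, 3^{8}≡7. Then 3^{11} = 3^{8+2+1} ≡ 7 × 9 × 3 ≡ 15 (mod 29)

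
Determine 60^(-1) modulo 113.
Since 113 is prime, by Fermat 60^(-1) ≡ 60^{111} ≡ 81 (mod 113). Verify: 60 × 81 = 4860 ≡ 1 (mod 113)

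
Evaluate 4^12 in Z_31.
By repeated squaring mod 31: 4^{1}≡4, 4^{2}≡16, 4^{4}≡8, 4^{8}≡2. Then 4^{12} = 4^{8+4} ≡ 2 × 8 ≡ 16 mod 31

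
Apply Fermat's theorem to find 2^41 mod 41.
By Fermat: 2^{40} ≡ 1 mod 41. So 2^{41} = 2^{40} · 2^{1} ≡ 2^{1} ≡ 2 mod 41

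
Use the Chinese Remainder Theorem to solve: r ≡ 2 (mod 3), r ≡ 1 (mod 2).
M = 3 × 2 = 6. M₁ = 2, y₁ ≡ 2 (mod 3). M₂ = 3, y₂ ≡ 1 (mod 2). r = 2×2×2 + 1×3×1 ≡ 5 (mod 6)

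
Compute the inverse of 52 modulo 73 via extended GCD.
Extended GCD: 52(-7) + 73(5) = 1. So 52^(-1) ≡ -7 ≡ 66 mod 73. Verify: 52 × 66 = 3432 ≡ 1 mod 73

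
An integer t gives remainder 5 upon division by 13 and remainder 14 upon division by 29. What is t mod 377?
M = 13 × 29 = 377. M₁ = 29, y₁ ≡ 9 mod 13. M₂ = 13, y₂ ≡ 9 mod 29. t = 5×29×9 + 14×13×9 ≡ 304 mod 377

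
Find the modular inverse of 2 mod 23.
Since 23 is prime, by Fermat 2^(-1) ≡ 2^{21} ≡ 12 mod 23. Verify: 2 × 12 = 24 ≡ 1 mod 23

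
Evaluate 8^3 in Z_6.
8^{3} = 512 ≡ 2 mod 6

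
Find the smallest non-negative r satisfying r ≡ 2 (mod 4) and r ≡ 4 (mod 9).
M = 4 × 9 = 36. M₁ = 9, y₁ ≡ 1 (mod 4). M₂ = 4, y₂ ≡ 7 (mod 9). r = 2×9×1 + 4×4×7 ≡ 22 (mod 36)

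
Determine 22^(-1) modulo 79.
Since 79 is prime, by Fermat 22^(-1) ≡ 22^{77} ≡ 18 (mod 79). Verify: 22 × 18 = 396 ≡ 1 (mod 79)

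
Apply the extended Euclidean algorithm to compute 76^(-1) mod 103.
Extended GCD: 76(-42) + 103(31) = 1. So 76^(-1) ≡ -42 ≡ 61 mod 103. Verify: 76 × 61 = 4636 ≡ 1 mod 103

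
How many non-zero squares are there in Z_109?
For prime 109, there are (p-1)/2 = (109-1)/2 = 54 quadratic residues (excluding 0).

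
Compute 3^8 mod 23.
By repeated squaring mod 23: 3^{1}≡3, 3^{2}≡9, 3^{4}≡12, 3^{8}≡6. So 3^{8} ≡ 6 mod 23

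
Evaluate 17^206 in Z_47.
Using Fermat: 17^{46} ≡ 1 (mod 47). 206 ≡ 22 (mod 46). So 17^{206} ≡ 17^{22} ≡ 36 (mod 47)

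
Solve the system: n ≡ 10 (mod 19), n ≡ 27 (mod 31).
M = 19 × 31 = 589. M₁ = 31, y₁ ≡ 8 (mod 19). M₂ = 19, y₂ ≡ 18 (mod 31). n = 10×31×8 + 27×19×18 ≡ 523 (mod 589)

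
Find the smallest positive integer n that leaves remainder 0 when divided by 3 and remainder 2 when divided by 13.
M = 3 × 13 = 39. M₁ = 13, y₁ ≡ 1 mod 3. M₂ = 3, y₂ ≡ 9 mod 13. n = 0×13×1 + 2×3×9 ≡ 15 mod 39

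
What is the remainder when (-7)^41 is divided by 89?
By repeated squaring (mod 89): (-7)^{1}≡82, (-7)^{2}≡49, (-7)^{4}≡87, (-7)^{8}≡4, (-7)^{16}≡16, (-7)^{32}≡78. Then (-7)^{41} = (-7)^{32+8+1} ≡ 78 × 4 × 82 ≡ 41 (mod 89)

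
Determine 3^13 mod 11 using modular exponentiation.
Using Fermat: 3^{10} ≡ 1 mod 11. 13 ≡ 3 mod 10. So 3^{13} ≡ 3^{3} ≡ 5 mod 11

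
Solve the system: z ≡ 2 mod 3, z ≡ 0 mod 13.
M = 3 × 13 = 39. M₁ = 13, y₁ ≡ 1 mod 3. M₂ = 3, y₂ ≡ 9 mod 13. z = 2×13×1 + 0×3×9 ≡ 26 mod 39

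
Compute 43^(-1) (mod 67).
Since 67 is prime, by Fermat 43^(-1) ≡ 43^{65} ≡ 53 (mod 67). Verify: 43 × 53 = 2279 ≡ 1 (mod 67)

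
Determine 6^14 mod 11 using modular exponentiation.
Using Fermat: 6^{10} ≡ 1 mod 11. 14 ≡ 4 mod 10. So 6^{14} ≡ 6^{4} ≡ 9 mod 11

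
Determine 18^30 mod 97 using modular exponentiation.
By repeated squaring (mod 97): 18^{1}≡18, 18^{2}≡33, 18^{4}≡22, 18^{8}≡96, 18^{16}≡1. Then 18^{30} = 18^{16+8+4+2} ≡ 1 × 96 × 22 × 33 ≡ 50 (mod 97)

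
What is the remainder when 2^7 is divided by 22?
By repeated squaring mod 22: 2^{1}≡2, 2^{2}≡4, 2^{4}≡16. Then 2^{7} = 2^{4+2+1} ≡ 16 × 4 × 2 ≡ 18 mod 22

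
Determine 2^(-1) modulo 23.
Since 23 is prime, by Fermat 2^(-1) ≡ 2^{21} ≡ 12 (mod 23). Verify: 2 × 12 = 24 ≡ 1 (mod 23)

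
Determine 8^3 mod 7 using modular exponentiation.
8^{3} = 512 ≡ 1 (mod 7)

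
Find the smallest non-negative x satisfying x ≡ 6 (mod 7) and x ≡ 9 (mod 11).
M = 7 × 11 = 77. M₁ = 11, y₁ ≡ 2 (mod 7). M₂ = 7, y₂ ≡ 8 (mod 11). x = 6×11×2 + 9×7×8 ≡ 20 (mod 77)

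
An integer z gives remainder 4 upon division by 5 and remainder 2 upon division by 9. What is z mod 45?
M = 5 × 9 = 45. M₁ = 9, y₁ ≡ 4 mod 5. M₂ = 5, y₂ ≡ 2 mod 9. z = 4×9×4 + 2×5×2 ≡ 29 mod 45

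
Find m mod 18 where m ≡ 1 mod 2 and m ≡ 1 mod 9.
M = 2 × 9 = 18. M₁ = 9, y₁ ≡ 1 mod 2. M₂ = 2, y₂ ≡ 5 mod 9. m = 1×9×1 + 1×2×5 ≡ 1 mod 18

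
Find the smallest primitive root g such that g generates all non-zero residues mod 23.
g = 5. For each prime q|22: 5^{11}≡22, 5^{2}≡2, none ≡ 1, so ord_23(5) = 22 and 5 is a primitive root.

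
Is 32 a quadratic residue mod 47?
By Euler's criterion: 32^{23} ≡ 1 (mod 47). Since this equals 1, 32 is a QR.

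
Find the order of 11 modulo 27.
Powers of 11 mod 27: 11^1≡11, 11^2≡13, 11^3≡8, 11^4≡7, 11^5≡23, 11^6≡10, 11^7≡2, 11^8≡22, 11^9≡26, 11^10≡16, 11^11≡14, 11^12≡19, 11^13≡20, 11^14≡4, 11^15≡17, 11^16≡25, 11^17≡5, 11^18≡1. So the order of 11 is 18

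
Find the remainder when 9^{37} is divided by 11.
By Fermat: 9^{10} ≡ 1 (mod 11). 37 = 3×10 + 7. So 9^{37} ≡ 9^{7} ≡ 4 (mod 11)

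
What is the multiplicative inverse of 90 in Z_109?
Since 109 is prime, by Fermat 90^(-1) ≡ 90^{107} ≡ 86 (mod 109). Verify: 90 × 86 = 7740 ≡ 1 (mod 109)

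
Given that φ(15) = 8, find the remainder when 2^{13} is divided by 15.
By Euler: 2^{8} ≡ 1 (mod 15) since gcd(2, 15) = 1. 13 = 1×8 + 5. So 2^{13} ≡ 2^{5} ≡ 2 (mod 15)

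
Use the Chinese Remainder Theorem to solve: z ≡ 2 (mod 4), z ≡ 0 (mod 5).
M = 4 × 5 = 20. M₁ = 5, y₁ ≡ 1 (mod 4). M₂ = 4, y₂ ≡ 4 (mod 5). z = 2×5×1 + 0×4×4 ≡ 10 (mod 20)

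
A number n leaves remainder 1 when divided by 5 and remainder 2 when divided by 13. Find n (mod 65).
M = 5 × 13 = 65. M₁ = 13, y₁ ≡ 2 (mod 5). M₂ = 5, y₂ ≡ 8 (mod 13). n = 1×13×2 + 2×5×8 ≡ 41 (mod 65)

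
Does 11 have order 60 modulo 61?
11^{4} ≡ 1 mod 61 and 4 < 60, so ord_61(11) = 4 ≠ 60 and 11 is not a primitive root.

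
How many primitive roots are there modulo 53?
A prime p has φ(p-1) primitive roots; here φ(52) = 24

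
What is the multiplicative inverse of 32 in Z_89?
Since 89 is prime, by Fermat 32^(-1) ≡ 32^{87} ≡ 64 mod 89. Verify: 32 × 64 = 2048 ≡ 1 mod 89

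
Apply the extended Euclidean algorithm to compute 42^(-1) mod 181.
Extended GCD: 42(-56) + 181(13) = 1. So 42^(-1) ≡ -56 ≡ 125 (mod 181). Verify: 42 × 125 = 5250 ≡ 1 (mod 181)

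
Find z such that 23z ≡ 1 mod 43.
Since 43 is prime, by Fermat 23^(-1) ≡ 23^{41} ≡ 15 mod 43. Verify: 23 × 15 = 345 ≡ 1 mod 43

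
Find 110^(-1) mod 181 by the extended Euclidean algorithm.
Extended GCD: 110(-51) + 181(31) = 1. So 110^(-1) ≡ -51 ≡ 130 mod 181. Verify: 110 × 130 = 14300 ≡ 1 mod 181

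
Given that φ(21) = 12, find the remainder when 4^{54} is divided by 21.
By Euler: 4^{12} ≡ 1 (mod 21) since gcd(4, 21) = 1. 54 = 4×12 + 6. So 4^{54} ≡ 4^{6} ≡ 1 (mod 21)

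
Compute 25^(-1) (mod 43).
Since 43 is prime, by Fermat 25^(-1) ≡ 25^{41} ≡ 31 (mod 43). Verify: 25 × 31 = 775 ≡ 1 (mod 43)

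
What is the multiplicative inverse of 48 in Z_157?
Since 157 is prime, by Fermat 48^(-1) ≡ 48^{155} ≡ 36 (mod 157). Verify: 48 × 36 = 1728 ≡ 1 (mod 157)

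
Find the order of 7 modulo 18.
Powers of 7 mod 18: 7^1≡7, 7^2≡13, 7^3≡1. ord_18(7) = 3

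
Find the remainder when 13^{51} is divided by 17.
By Fermat: 13^{16} ≡ 1 mod 17. 51 = 3×16 + 3. So 13^{51} ≡ 13^{3} ≡ 4 mod 17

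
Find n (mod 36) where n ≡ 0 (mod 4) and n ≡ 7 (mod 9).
M = 4 × 9 = 36. M₁ = 9, y₁ ≡ 1 (mod 4). M₂ = 4, y₂ ≡ 7 (mod 9). n = 0×9×1 + 7×4×7 ≡ 16 (mod 36)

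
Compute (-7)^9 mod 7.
By repeated squaring mod 7: (-7)^{1}≡0, (-7)^{2}≡0, (-7)^{4}≡0, (-7)^{8}≡0. Then (-7)^{9} = (-7)^{8+1} ≡ 0 × 0 ≡ 0 mod 7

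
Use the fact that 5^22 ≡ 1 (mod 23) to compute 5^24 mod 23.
By Fermat: 5^{22} ≡ 1 (mod 23). So 5^{24} = 5^{22} · 5^{2} ≡ 5^{2} ≡ 2 (mod 23)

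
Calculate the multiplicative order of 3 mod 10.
Powers of 3 mod 10: 3^1≡3, 3^2≡9, 3^3≡7, 3^4≡1. So the order of 3 is 4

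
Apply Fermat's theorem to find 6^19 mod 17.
By Fermat: 6^{16} ≡ 1 mod 17. So 6^{19} = 6^{16} · 6^{3} ≡ 6^{3} ≡ 12 mod 17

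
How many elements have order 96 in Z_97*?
There are φ(97-1) = φ(96) = 32 primitive roots modulo 97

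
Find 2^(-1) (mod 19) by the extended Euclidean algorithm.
Extended GCD: 2(-9) + 19(1) = 1. So 2^(-1) ≡ -9 ≡ 10 (mod 19). Verify: 2 × 10 = 20 ≡ 1 (mod 19)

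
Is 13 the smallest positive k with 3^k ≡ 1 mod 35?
Powers of 3 mod 35: 3^1≡3, 3^2≡9, 3^3≡27, 3^4≡11, 3^5≡33, 3^6≡29, 3^7≡17, 3^8≡16, 3^9≡13, 3^10≡4, 3^11≡12, 3^12≡1. Already 3^12≡1, so the order is 12 < 13. No, the actual order is 12.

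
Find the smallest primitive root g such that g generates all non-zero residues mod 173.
g = 2. Powers: [2, 4, 8, 16, 32, 64, ...] generates all 172 non-zero residues.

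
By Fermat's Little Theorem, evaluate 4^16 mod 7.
By Fermat: 4^{6} ≡ 1 (mod 7). 16 = 2×6 + 4. So 4^{16} ≡ 4^{4} ≡ 4 (mod 7)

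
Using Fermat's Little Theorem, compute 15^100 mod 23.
By Fermat: 15^{22} ≡ 1 (mod 23). 100 = 4×22 + 12. So 15^{100} ≡ 15^{12} ≡ 8 (mod 23)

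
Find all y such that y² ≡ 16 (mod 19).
The square roots of 16 mod 19 are 4 and 15. Verify: 4² = 16 ≡ 16 (mod 19)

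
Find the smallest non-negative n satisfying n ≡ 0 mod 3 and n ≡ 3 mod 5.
M = 3 × 5 = 15. M₁ = 5, y₁ ≡ 2 mod 3. M₂ = 3, y₂ ≡ 2 mod 5. n = 0×5×2 + 3×3×2 ≡ 3 mod 15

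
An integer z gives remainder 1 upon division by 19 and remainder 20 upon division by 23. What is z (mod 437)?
M = 19 × 23 = 437. M₁ = 23, y₁ ≡ 5 (mod 19). M₂ = 19, y₂ ≡ 17 (mod 23). z = 1×23×5 + 20×19×17 ≡ 20 (mod 437)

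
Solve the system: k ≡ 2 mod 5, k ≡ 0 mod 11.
M = 5 × 11 = 55. M₁ = 11, y₁ ≡ 1 mod 5. M₂ = 5, y₂ ≡ 9 mod 11. k = 2×11×1 + 0×5×9 ≡ 22 mod 55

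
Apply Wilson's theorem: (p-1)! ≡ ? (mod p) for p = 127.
By Wilson's theorem, (126)! ≡ -1 ≡ 126 (mod 127)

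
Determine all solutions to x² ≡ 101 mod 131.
The square roots of 101 mod 131 are 25 and 106. Verify: 25² = 625 ≡ 101 mod 131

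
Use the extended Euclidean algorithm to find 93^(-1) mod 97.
Extended GCD: 93(24) + 97(-23) = 1. So 93^(-1) ≡ 24 (mod 97). Verify: 93 × 24 = 2232 ≡ 1 (mod 97)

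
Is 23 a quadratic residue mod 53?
By Euler's criterion: 23^{26} ≡ 52 (mod 53). Since this equals -1 (≡ 52), 23 is not a QR.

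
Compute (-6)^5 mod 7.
By repeated squaring mod 7: (-6)^{1}≡1, (-6)^{2}≡1, (-6)^{4}≡1. Then (-6)^{5} = (-6)^{4+1} ≡ 1 × 1 ≡ 1 mod 7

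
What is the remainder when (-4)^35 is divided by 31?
Using Fermat: (-4)^{30} ≡ 1 (mod 31). 35 ≡ 5 (mod 30). So (-4)^{35} ≡ (-4)^{5} ≡ 30 (mod 31)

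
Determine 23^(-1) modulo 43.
Since 43 is prime, by Fermat 23^(-1) ≡ 23^{41} ≡ 15 (mod 43). Verify: 23 × 15 = 345 ≡ 1 (mod 43)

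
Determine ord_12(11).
Powers of 11 mod 12: 11^1≡11, 11^2≡1. Order = 2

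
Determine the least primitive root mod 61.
g = 2. Powers: [2, 4, 8, 16, 32, 3, 6, 12, 24, 48, ...] generates all 60 non-zero residues.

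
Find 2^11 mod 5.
Using Fermat: 2^{4} ≡ 1 mod 5. 11 ≡ 3 mod 4. So 2^{11} ≡ 2^{3} ≡ 3 mod 5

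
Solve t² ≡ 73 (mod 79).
The square roots of 73 mod 79 are 51 and 28. Verify: 51² = 2601 ≡ 73 (mod 79)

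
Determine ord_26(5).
Powers of 5 mod 26: 5^1≡5, 5^2≡25, 5^3≡21, 5^4≡1. Order = 4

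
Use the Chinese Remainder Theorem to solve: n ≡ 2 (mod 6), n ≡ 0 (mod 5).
M = 6 × 5 = 30. M₁ = 5, y₁ ≡ 5 (mod 6). M₂ = 6, y₂ ≡ 1 (mod 5). n = 2×5×5 + 0×6×1 ≡ 20 (mod 30)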